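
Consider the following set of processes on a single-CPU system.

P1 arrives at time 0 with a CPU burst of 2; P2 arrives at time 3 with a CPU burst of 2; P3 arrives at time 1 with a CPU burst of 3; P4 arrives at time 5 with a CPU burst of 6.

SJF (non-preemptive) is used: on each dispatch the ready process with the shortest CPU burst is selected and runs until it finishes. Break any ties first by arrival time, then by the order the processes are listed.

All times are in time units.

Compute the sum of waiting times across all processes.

Timeline: | P1 0-2 | P3 2-5 | P2 5-7 | P4 7-13 |
Completion: P1=2  P2=7  P3=5  P4=13
Turnaround (C−A): P1=2  P2=4  P3=4  P4=8
Waiting = turnaround − burst: P1=0, P2=2, P3=1, P4=2
Total waiting = 0 + 2 + 1 + 2 = 5

5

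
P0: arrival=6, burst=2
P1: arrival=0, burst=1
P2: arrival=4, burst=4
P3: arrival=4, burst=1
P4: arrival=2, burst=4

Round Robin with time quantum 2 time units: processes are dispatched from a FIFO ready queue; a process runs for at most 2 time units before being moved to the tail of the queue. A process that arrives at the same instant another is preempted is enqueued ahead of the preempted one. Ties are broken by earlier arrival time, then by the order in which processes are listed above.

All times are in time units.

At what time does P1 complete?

Schedule: | P1 0-1 | idle 1-2 | P4 2-4 | P2 4-6 | P3 6-7 | P4 7-9 | P0 9-11 | P2 11-13 |
Completion: P0=11  P1=1  P2=13  P3=7  P4=9
Turnaround (C−A): P0=5  P1=1  P2=9  P3=3  P4=7

1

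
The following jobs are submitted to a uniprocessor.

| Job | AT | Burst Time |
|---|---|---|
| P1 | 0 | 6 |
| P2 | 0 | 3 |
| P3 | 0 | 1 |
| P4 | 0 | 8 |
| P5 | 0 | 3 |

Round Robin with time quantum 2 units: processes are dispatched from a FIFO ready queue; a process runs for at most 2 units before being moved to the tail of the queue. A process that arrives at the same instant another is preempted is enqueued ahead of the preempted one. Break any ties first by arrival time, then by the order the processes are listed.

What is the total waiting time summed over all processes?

49

Gantt: | P1 0-2 | P2 2-4 | P3 4-5 | P4 5-7 | P5 7-9 | P1 9-11 | P2 11-12 | P4 12-14 | P5 14-15 | P1 15-17 | P4 17-21 |
Completion: P1=17  P2=12  P3=5  P4=21  P5=15
Waiting = turnaround − burst: P1=11, P2=9, P3=4, P4=13, P5=12
Total waiting = 11 + 9 + 4 + 13 + 12 = 49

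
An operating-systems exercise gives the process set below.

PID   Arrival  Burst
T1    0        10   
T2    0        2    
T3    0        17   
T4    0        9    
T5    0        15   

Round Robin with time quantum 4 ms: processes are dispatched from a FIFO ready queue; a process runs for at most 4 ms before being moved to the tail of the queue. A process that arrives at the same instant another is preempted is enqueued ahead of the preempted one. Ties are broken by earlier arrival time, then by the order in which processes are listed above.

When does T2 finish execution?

6

Timeline: | T1 0-4 | T2 4-6 | T3 6-10 | T4 10-14 | T5 14-18 | T1 18-22 | T3 22-26 | T4 26-30 | T5 30-34 | T1 34-36 | T3 36-40 | T4 40-41 | T5 41-45 | T3 45-49 | T5 49-52 | T3 52-53 |
Completion: T1=36  T2=6  T3=53  T4=41  T5=52
Turnaround (C−A): T1=36  T2=6  T3=53  T4=41  T5=52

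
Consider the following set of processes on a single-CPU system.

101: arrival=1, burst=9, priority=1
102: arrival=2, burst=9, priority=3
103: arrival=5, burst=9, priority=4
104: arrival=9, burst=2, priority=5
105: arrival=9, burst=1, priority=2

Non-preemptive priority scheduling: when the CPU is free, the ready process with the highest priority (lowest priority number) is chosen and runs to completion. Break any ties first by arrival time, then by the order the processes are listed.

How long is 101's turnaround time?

Schedule: | idle 0-1 | 101 1-10 | 105 10-11 | 102 11-20 | 103 20-29 | 104 29-31 |
Completion: 101=10  102=20  103=29  104=31  105=11
Turnaround (C−A): 101=9  102=18  103=24  104=22  105=2
Turnaround(101) = completion − arrival = 10 − 1 = 9

9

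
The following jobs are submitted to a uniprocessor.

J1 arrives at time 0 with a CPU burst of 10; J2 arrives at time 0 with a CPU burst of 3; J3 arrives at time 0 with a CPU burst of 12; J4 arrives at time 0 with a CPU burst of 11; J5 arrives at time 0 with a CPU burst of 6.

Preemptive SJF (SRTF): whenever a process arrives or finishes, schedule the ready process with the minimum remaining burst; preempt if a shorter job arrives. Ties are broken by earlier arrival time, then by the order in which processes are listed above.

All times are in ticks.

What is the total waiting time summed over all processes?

Timeline: | J2 0-3 | J5 3-9 | J1 9-19 | J4 19-30 | J3 30-42 |
Completion: J1=19  J2=3  J3=42  J4=30  J5=9
Turnaround (C−A): J1=19  J2=3  J3=42  J4=30  J5=9
Waiting = turnaround − burst: J1=9, J2=0, J3=30, J4=19, J5=3
Total waiting = 9 + 0 + 30 + 19 + 3 = 61

61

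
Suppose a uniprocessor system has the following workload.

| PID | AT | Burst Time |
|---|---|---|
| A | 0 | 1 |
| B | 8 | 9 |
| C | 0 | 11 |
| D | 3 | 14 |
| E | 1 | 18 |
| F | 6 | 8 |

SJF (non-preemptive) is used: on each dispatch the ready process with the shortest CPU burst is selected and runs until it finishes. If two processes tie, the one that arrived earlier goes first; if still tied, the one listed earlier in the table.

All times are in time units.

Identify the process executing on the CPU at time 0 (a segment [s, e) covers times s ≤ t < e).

Gantt: | A 0-1 | C 1-12 | F 12-20 | B 20-29 | D 29-43 | E 43-61 |
Completion: A=1  B=29  C=12  D=43  E=61  F=20

A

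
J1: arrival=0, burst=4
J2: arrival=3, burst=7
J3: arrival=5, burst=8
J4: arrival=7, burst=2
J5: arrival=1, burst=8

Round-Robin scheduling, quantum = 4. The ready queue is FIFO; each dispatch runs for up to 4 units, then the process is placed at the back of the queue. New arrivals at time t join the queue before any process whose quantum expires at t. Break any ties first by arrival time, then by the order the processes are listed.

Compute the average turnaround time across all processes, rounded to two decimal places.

16.40

Gantt: | J1 0-4 | J5 4-8 | J2 8-12 | J3 12-16 | J4 16-18 | J5 18-22 | J2 22-25 | J3 25-29 |
Completion: J1=4  J2=25  J3=29  J4=18  J5=22
Turnaround (C−A): J1=4  J2=22  J3=24  J4=11  J5=21
Turnaround times: J1=4, J2=22, J3=24, J4=11, J5=21
Average turnaround = (4+22+24+11+21) / 5 = 82/5 = 16.40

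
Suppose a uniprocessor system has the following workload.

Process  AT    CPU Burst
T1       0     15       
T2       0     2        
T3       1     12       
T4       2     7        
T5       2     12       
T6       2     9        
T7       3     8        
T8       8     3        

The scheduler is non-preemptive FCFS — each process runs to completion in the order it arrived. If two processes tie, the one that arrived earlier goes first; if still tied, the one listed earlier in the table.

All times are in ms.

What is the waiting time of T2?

15

Schedule: | T1 0-15 | T2 15-17 | T3 17-29 | T4 29-36 | T5 36-48 | T6 48-57 | T7 57-65 | T8 65-68 |
Completion: T1=15  T2=17  T3=29  T4=36  T5=48  T6=57  T7=65  T8=68
Waiting(T2) = turnaround − burst = 17 − 2 = 15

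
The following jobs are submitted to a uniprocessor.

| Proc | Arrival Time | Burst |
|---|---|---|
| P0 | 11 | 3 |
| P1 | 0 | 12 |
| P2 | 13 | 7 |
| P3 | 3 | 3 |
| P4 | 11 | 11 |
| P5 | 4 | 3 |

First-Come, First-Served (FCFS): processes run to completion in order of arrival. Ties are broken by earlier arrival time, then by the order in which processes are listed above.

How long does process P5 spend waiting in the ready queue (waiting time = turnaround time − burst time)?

11

Schedule: | P1 0-12 | P3 12-15 | P5 15-18 | P0 18-21 | P4 21-32 | P2 32-39 |
Completion: P0=21  P1=12  P2=39  P3=15  P4=32  P5=18
Turnaround (C−A): P0=10  P1=12  P2=26  P3=12  P4=21  P5=14
Waiting(P5) = turnaround − burst = 14 − 3 = 11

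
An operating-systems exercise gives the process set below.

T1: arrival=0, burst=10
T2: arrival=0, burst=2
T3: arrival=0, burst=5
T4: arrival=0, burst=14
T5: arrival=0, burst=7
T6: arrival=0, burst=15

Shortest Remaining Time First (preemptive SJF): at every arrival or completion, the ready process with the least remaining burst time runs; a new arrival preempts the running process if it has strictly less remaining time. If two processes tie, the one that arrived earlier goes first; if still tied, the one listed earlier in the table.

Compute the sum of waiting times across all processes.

85

Timeline: | T2 0-2 | T3 2-7 | T5 7-14 | T1 14-24 | T4 24-38 | T6 38-53 |
Completion: T1=24  T2=2  T3=7  T4=38  T5=14  T6=53
Turnaround (C−A): T1=24  T2=2  T3=7  T4=38  T5=14  T6=53
Waiting = turnaround − burst: T1=14, T2=0, T3=2, T4=24, T5=7, T6=38
Total waiting = 14 + 0 + 2 + 24 + 7 + 38 = 85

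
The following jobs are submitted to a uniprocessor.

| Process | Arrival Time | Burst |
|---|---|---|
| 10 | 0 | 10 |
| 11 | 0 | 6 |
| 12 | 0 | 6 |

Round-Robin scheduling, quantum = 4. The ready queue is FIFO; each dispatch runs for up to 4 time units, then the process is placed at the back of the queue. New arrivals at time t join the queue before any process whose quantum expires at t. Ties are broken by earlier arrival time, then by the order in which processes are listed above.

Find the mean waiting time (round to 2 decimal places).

12.67

Schedule: | 10 0-4 | 11 4-8 | 12 8-12 | 10 12-16 | 11 16-18 | 12 18-20 | 10 20-22 |
Completion: 10=22  11=18  12=20
Waiting times: 10=12, 11=12, 12=14
Average waiting = (12+12+14) / 3 = 38/3 = 12.67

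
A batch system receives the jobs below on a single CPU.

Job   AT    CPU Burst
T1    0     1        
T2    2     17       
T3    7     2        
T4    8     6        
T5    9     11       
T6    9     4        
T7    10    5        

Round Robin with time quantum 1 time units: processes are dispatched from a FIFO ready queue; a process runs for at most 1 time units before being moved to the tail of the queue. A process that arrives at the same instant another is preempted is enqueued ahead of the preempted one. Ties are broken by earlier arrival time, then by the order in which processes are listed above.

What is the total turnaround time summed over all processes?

157

Timeline: | T1 0-1 | idle 1-2 | T2 2-7 | T3 7-8 | T2 8-9 | T4 9-10 | T3 10-11 | T5 11-12 | T6 12-13 | T2 13-14 | T7 14-15 | T4 15-16 | T5 16-17 | T6 17-18 | T2 18-19 | T7 19-20 | T4 20-21 | T5 21-22 | T6 22-23 | T2 23-24 | T7 24-25 | T4 25-26 | T5 26-27 | T6 27-28 | T2 28-29 | T7 29-30 | T4 30-31 | T5 31-32 | T2 32-33 | T7 33-34 | T4 34-35 | T5 35-36 | T2 36-37 | T5 37-38 | T2 38-39 | T5 39-40 | T2 40-41 | T5 41-42 | T2 42-43 | T5 43-44 | T2 44-45 | T5 45-46 | T2 46-47 |
Completion: T1=1  T2=47  T3=11  T4=35  T5=46  T6=28  T7=34
Turnaround (C−A): T1=1  T2=45  T3=4  T4=27  T5=37  T6=19  T7=24
Turnaround = completion − arrival: T1=1, T2=45, T3=4, T4=27, T5=37, T6=19, T7=24
Total turnaround = 1 + 45 + 4 + 27 + 37 + 19 + 24 = 157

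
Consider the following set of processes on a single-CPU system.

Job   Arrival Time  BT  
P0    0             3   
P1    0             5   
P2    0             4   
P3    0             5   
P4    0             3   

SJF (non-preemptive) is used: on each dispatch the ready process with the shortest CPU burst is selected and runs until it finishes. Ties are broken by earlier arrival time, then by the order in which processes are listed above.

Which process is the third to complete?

Schedule: | P0 0-3 | P4 3-6 | P2 6-10 | P1 10-15 | P3 15-20 |
Completion: P0=3  P1=15  P2=10  P3=20  P4=6
Finish order: P0 → P4 → P2 → P1 → P3

P2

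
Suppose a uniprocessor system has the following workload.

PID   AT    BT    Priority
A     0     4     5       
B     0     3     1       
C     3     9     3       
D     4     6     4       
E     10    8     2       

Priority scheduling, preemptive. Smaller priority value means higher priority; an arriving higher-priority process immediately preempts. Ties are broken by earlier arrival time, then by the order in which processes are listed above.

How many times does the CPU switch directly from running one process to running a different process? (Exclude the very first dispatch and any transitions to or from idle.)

Timeline: | B 0-3 | C 3-10 | E 10-18 | C 18-20 | D 20-26 | A 26-30 |
Completion: A=30  B=3  C=20  D=26  E=18

5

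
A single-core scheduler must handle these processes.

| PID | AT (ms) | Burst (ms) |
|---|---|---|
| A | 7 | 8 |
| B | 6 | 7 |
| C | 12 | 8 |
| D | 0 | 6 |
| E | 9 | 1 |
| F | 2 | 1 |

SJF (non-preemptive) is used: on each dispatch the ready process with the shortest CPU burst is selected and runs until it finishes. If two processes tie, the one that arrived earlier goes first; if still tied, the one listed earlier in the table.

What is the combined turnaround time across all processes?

Schedule: | D 0-6 | F 6-7 | B 7-14 | E 14-15 | A 15-23 | C 23-31 |
Completion: A=23  B=14  C=31  D=6  E=15  F=7
Turnaround (C−A): A=16  B=8  C=19  D=6  E=6  F=5
Turnaround = completion − arrival: A=16, B=8, C=19, D=6, E=6, F=5
Total turnaround = 16 + 8 + 19 + 6 + 6 + 5 = 60

60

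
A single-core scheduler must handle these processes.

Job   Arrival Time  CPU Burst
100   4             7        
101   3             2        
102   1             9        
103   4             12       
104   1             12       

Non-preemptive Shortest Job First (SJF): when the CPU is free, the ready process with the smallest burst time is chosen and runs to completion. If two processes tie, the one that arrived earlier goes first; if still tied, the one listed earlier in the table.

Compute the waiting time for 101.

Schedule: | idle 0-1 | 102 1-10 | 101 10-12 | 100 12-19 | 104 19-31 | 103 31-43 |
Completion: 100=19  101=12  102=10  103=43  104=31
Turnaround (C−A): 100=15  101=9  102=9  103=39  104=30
Waiting(101) = turnaround − burst = 9 − 2 = 7

7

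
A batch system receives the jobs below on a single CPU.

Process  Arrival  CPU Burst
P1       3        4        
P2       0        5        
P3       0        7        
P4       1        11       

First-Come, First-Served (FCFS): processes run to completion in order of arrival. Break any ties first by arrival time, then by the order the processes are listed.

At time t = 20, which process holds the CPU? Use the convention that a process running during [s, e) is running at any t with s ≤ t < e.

P4

Schedule: | P2 0-5 | P3 5-12 | P4 12-23 | P1 23-27 |
Completion: P1=27  P2=5  P3=12  P4=23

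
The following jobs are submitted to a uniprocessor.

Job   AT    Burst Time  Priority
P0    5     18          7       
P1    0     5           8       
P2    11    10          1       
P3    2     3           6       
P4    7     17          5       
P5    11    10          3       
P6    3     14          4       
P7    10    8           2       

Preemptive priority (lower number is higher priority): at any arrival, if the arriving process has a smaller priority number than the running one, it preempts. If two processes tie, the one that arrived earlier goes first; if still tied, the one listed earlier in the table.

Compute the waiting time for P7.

10

Schedule: | P1 0-2 | P3 2-3 | P6 3-10 | P7 10-11 | P2 11-21 | P7 21-28 | P5 28-38 | P6 38-45 | P4 45-62 | P3 62-64 | P0 64-82 | P1 82-85 |
Completion: P0=82  P1=85  P2=21  P3=64  P4=62  P5=38  P6=45  P7=28
Waiting(P7) = turnaround − burst = 18 − 8 = 10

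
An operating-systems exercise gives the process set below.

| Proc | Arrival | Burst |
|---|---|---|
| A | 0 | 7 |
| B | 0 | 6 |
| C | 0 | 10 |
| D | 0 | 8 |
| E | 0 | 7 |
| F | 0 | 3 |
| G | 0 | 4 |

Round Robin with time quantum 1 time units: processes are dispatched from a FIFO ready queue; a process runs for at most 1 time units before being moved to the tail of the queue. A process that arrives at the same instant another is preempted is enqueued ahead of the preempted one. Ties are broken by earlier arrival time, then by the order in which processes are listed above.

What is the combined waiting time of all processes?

203

Timeline: | A 0-1 | B 1-2 | C 2-3 | D 3-4 | E 4-5 | F 5-6 | G 6-7 | A 7-8 | B 8-9 | C 9-10 | D 10-11 | E 11-12 | F 12-13 | G 13-14 | A 14-15 | B 15-16 | C 16-17 | D 17-18 | E 18-19 | F 19-20 | G 20-21 | A 21-22 | B 22-23 | C 23-24 | D 24-25 | E 25-26 | G 26-27 | A 27-28 | B 28-29 | C 29-30 | D 30-31 | E 31-32 | A 32-33 | B 33-34 | C 34-35 | D 35-36 | E 36-37 | A 37-38 | C 38-39 | D 39-40 | E 40-41 | C 41-42 | D 42-43 | C 43-45 |
Completion: A=38  B=34  C=45  D=43  E=41  F=20  G=27
Turnaround (C−A): A=38  B=34  C=45  D=43  E=41  F=20  G=27
Waiting = turnaround − burst: A=31, B=28, C=35, D=35, E=34, F=17, G=23
Total waiting = 31 + 28 + 35 + 35 + 34 + 17 + 23 = 203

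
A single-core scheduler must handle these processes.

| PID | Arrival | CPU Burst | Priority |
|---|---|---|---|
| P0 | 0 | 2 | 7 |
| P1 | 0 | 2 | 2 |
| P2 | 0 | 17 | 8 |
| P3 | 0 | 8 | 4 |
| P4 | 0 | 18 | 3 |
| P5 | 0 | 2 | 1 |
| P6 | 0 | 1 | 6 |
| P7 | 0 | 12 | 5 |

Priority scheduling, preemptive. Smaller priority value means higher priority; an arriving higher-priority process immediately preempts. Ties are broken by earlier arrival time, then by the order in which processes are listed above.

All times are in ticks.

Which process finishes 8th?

Schedule: | P5 0-2 | P1 2-4 | P4 4-22 | P3 22-30 | P7 30-42 | P6 42-43 | P0 43-45 | P2 45-62 |
Completion: P0=45  P1=4  P2=62  P3=30  P4=22  P5=2  P6=43  P7=42
Finish order: P5 → P1 → P4 → P3 → P7 → P6 → P0 → P2

P2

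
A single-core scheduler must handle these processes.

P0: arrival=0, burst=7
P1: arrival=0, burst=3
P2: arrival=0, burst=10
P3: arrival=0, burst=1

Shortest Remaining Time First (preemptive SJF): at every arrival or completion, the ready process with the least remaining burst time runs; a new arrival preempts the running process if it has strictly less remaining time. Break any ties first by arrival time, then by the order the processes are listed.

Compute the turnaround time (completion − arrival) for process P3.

Gantt: | P3 0-1 | P1 1-4 | P0 4-11 | P2 11-21 |
Completion: P0=11  P1=4  P2=21  P3=1
Turnaround(P3) = completion − arrival = 1 − 0 = 1

1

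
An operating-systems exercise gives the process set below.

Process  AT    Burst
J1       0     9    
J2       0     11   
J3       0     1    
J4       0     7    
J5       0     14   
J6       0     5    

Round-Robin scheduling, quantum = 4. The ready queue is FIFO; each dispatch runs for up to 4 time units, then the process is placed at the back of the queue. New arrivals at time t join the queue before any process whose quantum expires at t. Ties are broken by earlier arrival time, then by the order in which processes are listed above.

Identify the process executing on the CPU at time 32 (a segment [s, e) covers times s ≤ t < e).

Schedule: | J1 0-4 | J2 4-8 | J3 8-9 | J4 9-13 | J5 13-17 | J6 17-21 | J1 21-25 | J2 25-29 | J4 29-32 | J5 32-36 | J6 36-37 | J1 37-38 | J2 38-41 | J5 41-47 |
Completion: J1=38  J2=41  J3=9  J4=32  J5=47  J6=37
Turnaround (C−A): J1=38  J2=41  J3=9  J4=32  J5=47  J6=37

J5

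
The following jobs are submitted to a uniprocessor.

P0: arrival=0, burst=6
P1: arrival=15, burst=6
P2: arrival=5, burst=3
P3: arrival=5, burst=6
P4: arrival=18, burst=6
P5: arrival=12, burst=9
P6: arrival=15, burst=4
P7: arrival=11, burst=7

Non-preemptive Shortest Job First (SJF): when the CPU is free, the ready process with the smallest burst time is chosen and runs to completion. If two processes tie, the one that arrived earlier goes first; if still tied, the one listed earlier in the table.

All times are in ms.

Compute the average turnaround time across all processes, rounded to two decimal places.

Gantt: | P0 0-6 | P2 6-9 | P3 9-15 | P6 15-19 | P1 19-25 | P4 25-31 | P7 31-38 | P5 38-47 |
Completion: P0=6  P1=25  P2=9  P3=15  P4=31  P5=47  P6=19  P7=38
Turnaround (C−A): P0=6  P1=10  P2=4  P3=10  P4=13  P5=35  P6=4  P7=27
Turnaround times: P0=6, P1=10, P2=4, P3=10, P4=13, P5=35, P6=4, P7=27
Average turnaround = (6+10+4+10+13+35+4+27) / 8 = 109/8 = 13.63

13.63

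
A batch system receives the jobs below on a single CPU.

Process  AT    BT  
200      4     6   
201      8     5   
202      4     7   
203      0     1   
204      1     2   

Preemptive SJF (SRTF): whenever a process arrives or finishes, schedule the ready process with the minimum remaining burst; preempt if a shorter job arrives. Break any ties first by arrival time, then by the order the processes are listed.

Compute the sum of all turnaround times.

Gantt: | 203 0-1 | 204 1-3 | idle 3-4 | 200 4-10 | 201 10-15 | 202 15-22 |
Completion: 200=10  201=15  202=22  203=1  204=3
Turnaround (C−A): 200=6  201=7  202=18  203=1  204=2
Turnaround = completion − arrival: 200=6, 201=7, 202=18, 203=1, 204=2
Total turnaround = 6 + 7 + 18 + 1 + 2 = 34

34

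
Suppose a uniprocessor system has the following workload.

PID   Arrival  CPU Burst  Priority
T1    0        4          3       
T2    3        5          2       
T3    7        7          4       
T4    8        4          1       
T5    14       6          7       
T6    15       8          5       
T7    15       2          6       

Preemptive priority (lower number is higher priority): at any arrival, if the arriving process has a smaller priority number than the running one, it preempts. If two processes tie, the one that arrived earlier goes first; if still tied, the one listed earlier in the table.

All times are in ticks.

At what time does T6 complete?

28

Gantt: | T1 0-3 | T2 3-8 | T4 8-12 | T1 12-13 | T3 13-20 | T6 20-28 | T7 28-30 | T5 30-36 |
Completion: T1=13  T2=8  T3=20  T4=12  T5=36  T6=28  T7=30
Turnaround (C−A): T1=13  T2=5  T3=13  T4=4  T5=22  T6=13  T7=15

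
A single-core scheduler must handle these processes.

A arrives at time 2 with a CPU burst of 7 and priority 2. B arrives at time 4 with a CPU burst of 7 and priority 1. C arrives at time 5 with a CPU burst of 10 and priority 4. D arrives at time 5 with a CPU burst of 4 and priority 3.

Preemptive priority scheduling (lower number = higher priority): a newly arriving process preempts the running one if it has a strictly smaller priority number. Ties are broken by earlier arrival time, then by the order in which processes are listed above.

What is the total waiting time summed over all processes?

33

Gantt: | idle 0-2 | A 2-4 | B 4-11 | A 11-16 | D 16-20 | C 20-30 |
Completion: A=16  B=11  C=30  D=20
Turnaround (C−A): A=14  B=7  C=25  D=15
Waiting = turnaround − burst: A=7, B=0, C=15, D=11
Total waiting = 7 + 0 + 15 + 11 = 33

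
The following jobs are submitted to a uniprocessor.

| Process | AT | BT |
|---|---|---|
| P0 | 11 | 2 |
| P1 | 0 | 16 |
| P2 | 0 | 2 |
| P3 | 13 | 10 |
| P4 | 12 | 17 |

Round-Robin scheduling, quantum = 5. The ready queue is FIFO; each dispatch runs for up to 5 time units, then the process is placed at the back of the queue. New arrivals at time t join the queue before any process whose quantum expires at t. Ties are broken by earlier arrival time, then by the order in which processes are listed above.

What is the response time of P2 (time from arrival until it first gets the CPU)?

5

Gantt: | P1 0-5 | P2 5-7 | P1 7-12 | P0 12-14 | P4 14-19 | P1 19-24 | P3 24-29 | P4 29-34 | P1 34-35 | P3 35-40 | P4 40-47 |
Completion: P0=14  P1=35  P2=7  P3=40  P4=47
Turnaround (C−A): P0=3  P1=35  P2=7  P3=27  P4=35
Response(P2) = first start − arrival = 5 − 0 = 5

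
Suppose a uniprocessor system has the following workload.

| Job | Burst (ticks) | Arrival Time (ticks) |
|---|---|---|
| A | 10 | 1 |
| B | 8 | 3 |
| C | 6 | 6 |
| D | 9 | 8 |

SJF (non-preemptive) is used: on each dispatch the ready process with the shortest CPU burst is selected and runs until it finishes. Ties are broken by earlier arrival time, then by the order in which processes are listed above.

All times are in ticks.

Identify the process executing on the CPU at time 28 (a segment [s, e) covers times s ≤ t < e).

Schedule: | idle 0-1 | A 1-11 | C 11-17 | B 17-25 | D 25-34 |
Completion: A=11  B=25  C=17  D=34

D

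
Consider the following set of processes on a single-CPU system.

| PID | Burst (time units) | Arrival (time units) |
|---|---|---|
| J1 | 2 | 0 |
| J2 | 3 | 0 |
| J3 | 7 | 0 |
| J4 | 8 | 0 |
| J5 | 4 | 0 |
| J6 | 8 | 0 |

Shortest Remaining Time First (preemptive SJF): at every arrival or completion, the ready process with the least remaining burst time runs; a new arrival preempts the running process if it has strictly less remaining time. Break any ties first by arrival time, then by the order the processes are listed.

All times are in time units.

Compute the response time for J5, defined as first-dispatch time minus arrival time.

5

Gantt: | J1 0-2 | J2 2-5 | J5 5-9 | J3 9-16 | J4 16-24 | J6 24-32 |
Completion: J1=2  J2=5  J3=16  J4=24  J5=9  J6=32
Turnaround (C−A): J1=2  J2=5  J3=16  J4=24  J5=9  J6=32
Response(J5) = first start − arrival = 5 − 0 = 5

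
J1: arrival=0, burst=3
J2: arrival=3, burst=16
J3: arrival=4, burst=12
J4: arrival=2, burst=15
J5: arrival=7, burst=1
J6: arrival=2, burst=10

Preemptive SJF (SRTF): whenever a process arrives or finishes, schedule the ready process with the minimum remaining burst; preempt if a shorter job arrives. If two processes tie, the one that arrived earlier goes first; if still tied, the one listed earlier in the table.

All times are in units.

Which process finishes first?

J1

Gantt: | J1 0-3 | J6 3-7 | J5 7-8 | J6 8-14 | J3 14-26 | J4 26-41 | J2 41-57 |
Completion: J1=3  J2=57  J3=26  J4=41  J5=8  J6=14
Finish order: J1 → J5 → J6 → J3 → J4 → J2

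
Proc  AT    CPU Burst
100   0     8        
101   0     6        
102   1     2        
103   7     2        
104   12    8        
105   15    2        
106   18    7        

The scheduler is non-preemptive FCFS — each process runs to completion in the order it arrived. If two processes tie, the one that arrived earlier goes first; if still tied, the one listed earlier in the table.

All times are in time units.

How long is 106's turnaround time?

Gantt: | 100 0-8 | 101 8-14 | 102 14-16 | 103 16-18 | 104 18-26 | 105 26-28 | 106 28-35 |
Completion: 100=8  101=14  102=16  103=18  104=26  105=28  106=35
Turnaround (C−A): 100=8  101=14  102=15  103=11  104=14  105=13  106=17
Turnaround(106) = completion − arrival = 35 − 18 = 17

17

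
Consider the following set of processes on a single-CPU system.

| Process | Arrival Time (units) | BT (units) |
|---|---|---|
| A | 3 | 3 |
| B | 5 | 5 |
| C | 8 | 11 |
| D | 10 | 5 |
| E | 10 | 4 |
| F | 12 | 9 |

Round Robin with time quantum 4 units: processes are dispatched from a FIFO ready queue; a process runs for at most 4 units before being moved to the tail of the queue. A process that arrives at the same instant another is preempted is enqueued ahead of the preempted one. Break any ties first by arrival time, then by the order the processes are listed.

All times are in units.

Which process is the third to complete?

B

Timeline: | idle 0-3 | A 3-6 | B 6-10 | C 10-14 | D 14-18 | E 18-22 | B 22-23 | F 23-27 | C 27-31 | D 31-32 | F 32-36 | C 36-39 | F 39-40 |
Completion: A=6  B=23  C=39  D=32  E=22  F=40
Finish order: A → E → B → D → C → F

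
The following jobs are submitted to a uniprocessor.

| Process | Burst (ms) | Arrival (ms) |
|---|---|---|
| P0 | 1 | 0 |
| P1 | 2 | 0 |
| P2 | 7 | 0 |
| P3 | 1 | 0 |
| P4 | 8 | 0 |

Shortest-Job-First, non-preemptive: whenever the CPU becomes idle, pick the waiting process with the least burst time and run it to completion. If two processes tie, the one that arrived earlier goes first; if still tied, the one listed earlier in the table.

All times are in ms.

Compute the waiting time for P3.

1

Schedule: | P0 0-1 | P3 1-2 | P1 2-4 | P2 4-11 | P4 11-19 |
Completion: P0=1  P1=4  P2=11  P3=2  P4=19
Waiting(P3) = turnaround − burst = 2 − 1 = 1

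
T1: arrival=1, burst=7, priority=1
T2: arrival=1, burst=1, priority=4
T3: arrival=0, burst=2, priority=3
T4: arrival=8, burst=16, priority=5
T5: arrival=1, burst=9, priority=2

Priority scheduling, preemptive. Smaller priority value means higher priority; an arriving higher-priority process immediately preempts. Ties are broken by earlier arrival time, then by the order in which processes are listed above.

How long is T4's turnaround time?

Schedule: | T3 0-1 | T1 1-8 | T5 8-17 | T3 17-18 | T2 18-19 | T4 19-35 |
Completion: T1=8  T2=19  T3=18  T4=35  T5=17
Turnaround(T4) = completion − arrival = 35 − 8 = 27

27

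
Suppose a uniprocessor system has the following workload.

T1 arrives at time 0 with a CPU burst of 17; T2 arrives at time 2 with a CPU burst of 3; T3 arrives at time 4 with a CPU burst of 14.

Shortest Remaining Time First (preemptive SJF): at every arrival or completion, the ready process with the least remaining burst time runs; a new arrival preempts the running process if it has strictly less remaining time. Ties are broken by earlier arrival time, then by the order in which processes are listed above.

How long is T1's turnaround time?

Timeline: | T1 0-2 | T2 2-5 | T3 5-19 | T1 19-34 |
Completion: T1=34  T2=5  T3=19
Turnaround(T1) = completion − arrival = 34 − 0 = 34

34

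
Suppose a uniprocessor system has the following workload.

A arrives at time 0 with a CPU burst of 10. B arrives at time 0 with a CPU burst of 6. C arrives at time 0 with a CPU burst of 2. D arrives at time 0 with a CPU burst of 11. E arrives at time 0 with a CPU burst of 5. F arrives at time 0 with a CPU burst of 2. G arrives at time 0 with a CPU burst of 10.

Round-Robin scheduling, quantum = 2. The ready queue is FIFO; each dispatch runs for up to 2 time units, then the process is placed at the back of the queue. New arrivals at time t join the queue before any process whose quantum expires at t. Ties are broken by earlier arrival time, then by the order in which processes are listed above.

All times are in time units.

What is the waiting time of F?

10

Gantt: | A 0-2 | B 2-4 | C 4-6 | D 6-8 | E 8-10 | F 10-12 | G 12-14 | A 14-16 | B 16-18 | D 18-20 | E 20-22 | G 22-24 | A 24-26 | B 26-28 | D 28-30 | E 30-31 | G 31-33 | A 33-35 | D 35-37 | G 37-39 | A 39-41 | D 41-43 | G 43-45 | D 45-46 |
Completion: A=41  B=28  C=6  D=46  E=31  F=12  G=45
Turnaround (C−A): A=41  B=28  C=6  D=46  E=31  F=12  G=45
Waiting(F) = turnaround − burst = 12 − 2 = 10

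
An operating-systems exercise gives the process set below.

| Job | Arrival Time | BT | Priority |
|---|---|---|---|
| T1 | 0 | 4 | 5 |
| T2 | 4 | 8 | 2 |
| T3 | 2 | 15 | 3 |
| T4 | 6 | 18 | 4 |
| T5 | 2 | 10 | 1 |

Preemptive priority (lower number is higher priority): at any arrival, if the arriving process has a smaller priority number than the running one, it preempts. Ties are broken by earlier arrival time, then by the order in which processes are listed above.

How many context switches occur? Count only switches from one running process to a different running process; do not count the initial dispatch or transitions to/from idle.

5

Timeline: | T1 0-2 | T5 2-12 | T2 12-20 | T3 20-35 | T4 35-53 | T1 53-55 |
Completion: T1=55  T2=20  T3=35  T4=53  T5=12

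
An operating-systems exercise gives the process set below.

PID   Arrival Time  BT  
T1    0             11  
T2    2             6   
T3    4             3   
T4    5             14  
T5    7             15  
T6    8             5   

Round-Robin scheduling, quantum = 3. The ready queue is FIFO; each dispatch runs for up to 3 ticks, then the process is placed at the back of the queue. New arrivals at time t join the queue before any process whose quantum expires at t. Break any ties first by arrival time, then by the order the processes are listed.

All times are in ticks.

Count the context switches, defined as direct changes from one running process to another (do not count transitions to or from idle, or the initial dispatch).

18

Gantt: | T1 0-3 | T2 3-6 | T1 6-9 | T3 9-12 | T4 12-15 | T2 15-18 | T5 18-21 | T6 21-24 | T1 24-27 | T4 27-30 | T5 30-33 | T6 33-35 | T1 35-37 | T4 37-40 | T5 40-43 | T4 43-46 | T5 46-49 | T4 49-51 | T5 51-54 |
Completion: T1=37  T2=18  T3=12  T4=51  T5=54  T6=35
Turnaround (C−A): T1=37  T2=16  T3=8  T4=46  T5=47  T6=27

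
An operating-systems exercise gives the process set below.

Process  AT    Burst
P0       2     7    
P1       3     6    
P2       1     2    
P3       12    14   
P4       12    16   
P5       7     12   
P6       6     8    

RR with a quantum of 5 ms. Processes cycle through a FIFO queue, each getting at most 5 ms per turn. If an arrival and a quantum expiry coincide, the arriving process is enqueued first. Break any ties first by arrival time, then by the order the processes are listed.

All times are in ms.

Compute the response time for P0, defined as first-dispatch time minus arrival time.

1

Timeline: | idle 0-1 | P2 1-3 | P0 3-8 | P1 8-13 | P6 13-18 | P5 18-23 | P0 23-25 | P3 25-30 | P4 30-35 | P1 35-36 | P6 36-39 | P5 39-44 | P3 44-49 | P4 49-54 | P5 54-56 | P3 56-60 | P4 60-66 |
Completion: P0=25  P1=36  P2=3  P3=60  P4=66  P5=56  P6=39
Turnaround (C−A): P0=23  P1=33  P2=2  P3=48  P4=54  P5=49  P6=33
Response(P0) = first start − arrival = 3 − 2 = 1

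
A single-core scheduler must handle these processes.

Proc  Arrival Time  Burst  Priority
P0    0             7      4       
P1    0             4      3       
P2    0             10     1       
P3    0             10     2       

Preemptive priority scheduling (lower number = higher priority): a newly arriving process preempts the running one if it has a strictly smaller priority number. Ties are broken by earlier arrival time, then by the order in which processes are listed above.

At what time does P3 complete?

20

Timeline: | P2 0-10 | P3 10-20 | P1 20-24 | P0 24-31 |
Completion: P0=31  P1=24  P2=10  P3=20
Turnaround (C−A): P0=31  P1=24  P2=10  P3=20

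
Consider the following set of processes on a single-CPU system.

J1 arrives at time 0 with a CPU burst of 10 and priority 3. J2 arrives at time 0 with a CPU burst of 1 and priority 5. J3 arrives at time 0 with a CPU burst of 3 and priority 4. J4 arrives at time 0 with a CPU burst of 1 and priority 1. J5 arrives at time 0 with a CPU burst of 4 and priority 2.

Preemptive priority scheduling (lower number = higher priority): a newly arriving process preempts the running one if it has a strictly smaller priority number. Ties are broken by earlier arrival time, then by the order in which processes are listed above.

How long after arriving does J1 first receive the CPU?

5

Timeline: | J4 0-1 | J5 1-5 | J1 5-15 | J3 15-18 | J2 18-19 |
Completion: J1=15  J2=19  J3=18  J4=1  J5=5
Turnaround (C−A): J1=15  J2=19  J3=18  J4=1  J5=5
Response(J1) = first start − arrival = 5 − 0 = 5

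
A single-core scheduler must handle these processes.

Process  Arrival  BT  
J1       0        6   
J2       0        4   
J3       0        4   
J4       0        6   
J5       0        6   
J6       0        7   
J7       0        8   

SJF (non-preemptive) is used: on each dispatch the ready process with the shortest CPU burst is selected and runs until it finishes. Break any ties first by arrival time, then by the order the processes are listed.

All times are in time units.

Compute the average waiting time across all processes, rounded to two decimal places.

Schedule: | J2 0-4 | J3 4-8 | J1 8-14 | J4 14-20 | J5 20-26 | J6 26-33 | J7 33-41 |
Completion: J1=14  J2=4  J3=8  J4=20  J5=26  J6=33  J7=41
Turnaround (C−A): J1=14  J2=4  J3=8  J4=20  J5=26  J6=33  J7=41
Waiting times: J1=8, J2=0, J3=4, J4=14, J5=20, J6=26, J7=33
Average waiting = (8+0+4+14+20+26+33) / 7 = 105/7 = 15.00

15.00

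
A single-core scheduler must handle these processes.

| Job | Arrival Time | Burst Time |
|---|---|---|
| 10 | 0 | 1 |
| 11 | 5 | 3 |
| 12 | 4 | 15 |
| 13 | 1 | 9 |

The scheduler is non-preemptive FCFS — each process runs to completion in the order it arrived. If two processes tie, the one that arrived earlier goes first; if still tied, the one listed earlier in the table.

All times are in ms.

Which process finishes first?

10

Timeline: | 10 0-1 | 13 1-10 | 12 10-25 | 11 25-28 |
Completion: 10=1  11=28  12=25  13=10
Turnaround (C−A): 10=1  11=23  12=21  13=9
Finish order: 10 → 13 → 12 → 11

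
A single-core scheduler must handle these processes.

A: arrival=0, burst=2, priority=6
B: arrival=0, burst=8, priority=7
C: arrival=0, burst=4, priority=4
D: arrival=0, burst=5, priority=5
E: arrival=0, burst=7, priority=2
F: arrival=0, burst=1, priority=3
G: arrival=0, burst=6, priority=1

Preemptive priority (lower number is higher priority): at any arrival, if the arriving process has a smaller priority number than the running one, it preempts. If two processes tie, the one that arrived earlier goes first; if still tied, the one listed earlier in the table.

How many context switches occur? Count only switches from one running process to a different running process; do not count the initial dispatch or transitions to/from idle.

Schedule: | G 0-6 | E 6-13 | F 13-14 | C 14-18 | D 18-23 | A 23-25 | B 25-33 |
Completion: A=25  B=33  C=18  D=23  E=13  F=14  G=6
Turnaround (C−A): A=25  B=33  C=18  D=23  E=13  F=14  G=6

6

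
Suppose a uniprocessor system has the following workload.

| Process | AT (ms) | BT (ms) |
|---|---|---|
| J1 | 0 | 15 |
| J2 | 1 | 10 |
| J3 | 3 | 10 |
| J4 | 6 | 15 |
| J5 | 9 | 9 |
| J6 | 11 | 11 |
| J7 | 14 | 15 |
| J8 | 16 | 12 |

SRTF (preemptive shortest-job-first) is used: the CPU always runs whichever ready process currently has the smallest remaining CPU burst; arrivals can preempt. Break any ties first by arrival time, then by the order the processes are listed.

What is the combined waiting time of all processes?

Schedule: | J1 0-1 | J2 1-11 | J5 11-20 | J3 20-30 | J6 30-41 | J8 41-53 | J1 53-67 | J4 67-82 | J7 82-97 |
Completion: J1=67  J2=11  J3=30  J4=82  J5=20  J6=41  J7=97  J8=53
Turnaround (C−A): J1=67  J2=10  J3=27  J4=76  J5=11  J6=30  J7=83  J8=37
Waiting = turnaround − burst: J1=52, J2=0, J3=17, J4=61, J5=2, J6=19, J7=68, J8=25
Total waiting = 52 + 0 + 17 + 61 + 2 + 19 + 68 + 25 = 244

244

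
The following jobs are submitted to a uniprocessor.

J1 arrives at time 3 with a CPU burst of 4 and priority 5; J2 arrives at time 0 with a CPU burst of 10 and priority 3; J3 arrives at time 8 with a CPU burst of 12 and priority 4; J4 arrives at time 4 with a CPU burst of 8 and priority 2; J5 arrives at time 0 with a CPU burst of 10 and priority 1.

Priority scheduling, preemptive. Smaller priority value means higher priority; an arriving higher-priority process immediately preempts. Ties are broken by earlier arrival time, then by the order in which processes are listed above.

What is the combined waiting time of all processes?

Gantt: | J5 0-10 | J4 10-18 | J2 18-28 | J3 28-40 | J1 40-44 |
Completion: J1=44  J2=28  J3=40  J4=18  J5=10
Waiting = turnaround − burst: J1=37, J2=18, J3=20, J4=6, J5=0
Total waiting = 37 + 18 + 20 + 6 + 0 = 81

81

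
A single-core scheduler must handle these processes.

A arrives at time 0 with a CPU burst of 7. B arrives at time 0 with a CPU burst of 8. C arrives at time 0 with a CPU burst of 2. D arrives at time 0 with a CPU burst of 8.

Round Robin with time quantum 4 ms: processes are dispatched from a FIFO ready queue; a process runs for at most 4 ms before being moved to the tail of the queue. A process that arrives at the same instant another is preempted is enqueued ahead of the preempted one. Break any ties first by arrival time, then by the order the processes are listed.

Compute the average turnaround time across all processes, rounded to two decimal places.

Schedule: | A 0-4 | B 4-8 | C 8-10 | D 10-14 | A 14-17 | B 17-21 | D 21-25 |
Completion: A=17  B=21  C=10  D=25
Turnaround (C−A): A=17  B=21  C=10  D=25
Turnaround times: A=17, B=21, C=10, D=25
Average turnaround = (17+21+10+25) / 4 = 73/4 = 18.25

18.25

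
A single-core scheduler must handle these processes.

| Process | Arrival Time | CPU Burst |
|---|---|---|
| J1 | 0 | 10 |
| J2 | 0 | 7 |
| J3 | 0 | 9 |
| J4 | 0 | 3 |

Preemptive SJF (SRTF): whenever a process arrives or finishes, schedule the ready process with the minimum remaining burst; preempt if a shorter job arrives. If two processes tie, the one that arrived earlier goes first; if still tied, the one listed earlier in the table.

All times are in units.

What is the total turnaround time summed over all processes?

61

Gantt: | J4 0-3 | J2 3-10 | J3 10-19 | J1 19-29 |
Completion: J1=29  J2=10  J3=19  J4=3
Turnaround = completion − arrival: J1=29, J2=10, J3=19, J4=3
Total turnaround = 29 + 10 + 19 + 3 = 61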